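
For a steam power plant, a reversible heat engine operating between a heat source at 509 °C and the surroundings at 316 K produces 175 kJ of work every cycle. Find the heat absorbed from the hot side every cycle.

Q_H ≈ 294 kJ

T_H = 509 °C → 509 + 273.15 = 782.15 K.
The Carnot efficiency is η = 1 − T_C/T_H = 1 − 316.00/782.15 = 0.5960.
Q_H = W/η = 175/0.5960 = 294 kJ.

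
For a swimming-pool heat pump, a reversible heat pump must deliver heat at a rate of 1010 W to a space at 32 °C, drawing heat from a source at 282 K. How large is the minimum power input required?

T_H = 32 °C → 32 + 273.15 = 305.15 K.
COP_HP = T_H/(T_H − T_C) = 305.15/23.15 = 13.1814.
W = Q_H/COP_HP = 1010/13.1814 = 76.6 W.

Ẇ_in ≈ 76.6 W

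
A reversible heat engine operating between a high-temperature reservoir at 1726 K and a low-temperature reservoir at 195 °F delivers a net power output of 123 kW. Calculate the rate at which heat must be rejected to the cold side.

T_C = 195 °F → (195 − 32) × 5/9 = 90.56 °C = 363.71 K.
Since the cycle is reversible, η = 1 − T_C/T_H = 1 − 363.71/1726.00 = 0.7893.
Since Q_C/Q_H = T_C/T_H and Q_H = W/η, Q_C = W·T_C/(T_H − T_C) = 123 × 363.71/1362.29 = 32.8 kW.

Q̇_C ≈ 32.8 kW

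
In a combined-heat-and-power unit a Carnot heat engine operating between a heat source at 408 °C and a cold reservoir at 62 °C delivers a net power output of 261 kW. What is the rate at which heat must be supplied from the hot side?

T_H = 408 °C → 408 + 273.15 = 681.15 K.
T_C = 62 °C → 62 + 273.15 = 335.15 K.
Since the cycle is reversible, η = 1 − T_C/T_H = 1 − 335.15/681.15 = 0.5080.
Q_H = W/η = 261/0.5080 = 513.8 kW.

Q̇_H ≈ 513.8 kW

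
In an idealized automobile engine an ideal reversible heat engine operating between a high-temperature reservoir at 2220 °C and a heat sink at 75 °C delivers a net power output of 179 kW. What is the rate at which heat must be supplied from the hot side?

Q̇_H ≈ 208 kW

T_H = 2220 °C → 2220 + 273.15 = 2493.15 K.
T_C = 75 °C → 75 + 273.15 = 348.15 K.
For a reversible engine, η = 1 − T_C/T_H = 1 − 348.15/2493.15 = 0.8604.
Q_H = W/η = 179/0.8604 = 208 kW.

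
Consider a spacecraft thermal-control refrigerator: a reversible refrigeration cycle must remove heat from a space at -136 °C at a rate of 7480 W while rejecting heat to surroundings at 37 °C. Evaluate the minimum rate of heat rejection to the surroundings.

Q̇_H ≈ 16900 W

T_H = 37 °C → 37 + 273.15 = 310.15 K.
T_C = -136 °C → -136 + 273.15 = 137.15 K.
For a reversible cycle Q_H/Q_C = T_H/T_C, so Q_H = Q_C·T_H/T_C = 7480 × 310.15/137.15 = 16900 W.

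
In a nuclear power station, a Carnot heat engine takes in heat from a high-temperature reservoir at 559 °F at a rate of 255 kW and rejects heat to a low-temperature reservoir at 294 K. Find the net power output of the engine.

Ẇ ≈ 123 kW

T_H = 559 °F → (559 − 32) × 5/9 = 292.78 °C = 565.93 K.
Since the cycle is reversible, η = 1 − T_C/T_H = 1 − 294.00/565.93 = 0.4805.
W = η·Q_H = 0.4805 × 255 = 123 kW.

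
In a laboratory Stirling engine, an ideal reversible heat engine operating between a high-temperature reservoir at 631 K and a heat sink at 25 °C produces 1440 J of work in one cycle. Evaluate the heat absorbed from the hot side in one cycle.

T_C = 25 °C → 25 + 273.15 = 298.15 K.
The Carnot efficiency is η = 1 − T_C/T_H = 1 − 298.15/631.00 = 0.5275.
Q_H = W/η = 1440/0.5275 = 2730 J.

Q_H ≈ 2730 J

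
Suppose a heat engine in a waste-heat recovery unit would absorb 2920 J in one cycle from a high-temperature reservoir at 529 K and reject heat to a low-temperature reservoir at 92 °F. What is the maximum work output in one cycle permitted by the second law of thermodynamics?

T_C = 92 °F → (92 − 32) × 5/9 = 33.33 °C = 306.48 K.
The second-law ceiling is the Carnot efficiency, η_max = 1 − T_C/T_H = 1 − 306.48/529.00 = 0.4206.
W_max = η_max · Q_H = 0.4206 × 2920 = 1228 J.

W_max ≈ 1228 J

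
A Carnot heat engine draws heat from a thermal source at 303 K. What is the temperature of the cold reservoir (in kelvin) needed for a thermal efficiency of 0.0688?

T_C ≈ 282.2 K

From η = 1 − T_C/T_H, T_C = T_H·(1 − η) = 303.00 × (1 − 0.0688) = 282.2 K.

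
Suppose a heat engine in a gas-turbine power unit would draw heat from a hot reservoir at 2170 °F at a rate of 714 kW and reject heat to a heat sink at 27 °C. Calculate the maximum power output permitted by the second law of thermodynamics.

T_H = 2170 °F → (2170 − 32) × 5/9 = 1187.78 °C = 1460.93 K.
T_C = 27 °C → 27 + 273.15 = 300.15 K.
The upper bound on efficiency is η_max = 1 − T_C/T_H = 1 − 300.15/1460.93 = 0.7945.
W_max = η_max · Q_H = 0.7945 × 714 = 567 kW.

Ẇ_max ≈ 567 kW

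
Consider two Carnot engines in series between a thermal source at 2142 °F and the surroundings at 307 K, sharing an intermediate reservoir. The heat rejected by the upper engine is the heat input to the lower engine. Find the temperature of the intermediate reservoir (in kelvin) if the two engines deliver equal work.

T_m ≈ 876 K

T_H = 2142 °F → (2142 − 32) × 5/9 = 1172.22 °C = 1445.37 K.
For reversible stages Q_m = Q_H·(T_m/T_H). Setting W₁ = Q_H(1 − T_m/T_H) equal to W₂ = Q_m(1 − T_C/T_m) = Q_H·(T_m − T_C)/T_H gives T_H − T_m = T_m − T_C, so T_m = (T_H + T_C)/2 = (1445.37 + 307.00)/2 = 876 K.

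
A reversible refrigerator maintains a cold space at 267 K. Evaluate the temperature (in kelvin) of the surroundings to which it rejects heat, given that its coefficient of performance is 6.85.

T_H ≈ 306 K

COP_R = T_C/(T_H − T_C) ⇒ T_H = T_C·(1 + 1/COP_R) = 267.00 × (1 + 1/6.85) = 306 K.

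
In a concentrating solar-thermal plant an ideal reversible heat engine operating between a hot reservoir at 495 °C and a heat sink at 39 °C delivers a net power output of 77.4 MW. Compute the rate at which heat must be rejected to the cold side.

T_H = 495 °C → 495 + 273.15 = 768.15 K.
T_C = 39 °C → 39 + 273.15 = 312.15 K.
Carnot efficiency: η = 1 − T_C/T_H = 1 − 312.15/768.15 = 0.5936.
Since Q_C/Q_H = T_C/T_H and Q_H = W/η, Q_C = W·T_C/(T_H − T_C) = 77.4 × 312.15/456.00 = 52.98 MW.

Q̇_C ≈ 52.98 MW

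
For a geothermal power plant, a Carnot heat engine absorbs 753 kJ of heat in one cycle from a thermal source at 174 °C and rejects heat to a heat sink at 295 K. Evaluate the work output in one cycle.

W ≈ 256 kJ

T_H = 174 °C → 174 + 273.15 = 447.15 K.
Carnot efficiency: η = 1 − T_C/T_H = 1 − 295.00/447.15 = 0.3403.
W = η·Q_H = 0.3403 × 753 = 256 kJ.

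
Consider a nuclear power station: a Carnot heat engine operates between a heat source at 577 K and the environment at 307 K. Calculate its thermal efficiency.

Since the cycle is reversible, η = 1 − T_C/T_H = 1 − 307.00/577.00 = 0.468.

η ≈ 0.468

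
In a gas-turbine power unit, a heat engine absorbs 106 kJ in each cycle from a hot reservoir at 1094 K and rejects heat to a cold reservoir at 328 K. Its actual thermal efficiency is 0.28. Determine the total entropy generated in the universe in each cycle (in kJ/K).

ΔS_univ ≈ 0.136 kJ/K

W = η·Q_H = 0.28 × 106 = 29.68 kJ, so Q_C = Q_H − W = 76.32 kJ.
Entropy balance on the reservoirs: −Q_H/T_H = -0.09689 kJ/K, +Q_C/T_C = 0.2327 kJ/K.
ΔS_univ = −Q_H/T_H + Q_C/T_C = 0.136 kJ/K (> 0, since η = 0.28 < η_Carnot = 0.700).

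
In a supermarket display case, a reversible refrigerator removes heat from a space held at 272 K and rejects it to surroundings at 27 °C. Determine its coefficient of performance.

T_H = 27 °C → 27 + 273.15 = 300.15 K.
The reversible coefficient of performance is COP_R = T_C/(T_H − T_C) = 272.00/(300.15 − 272.00) = 9.66.

COP_R ≈ 9.66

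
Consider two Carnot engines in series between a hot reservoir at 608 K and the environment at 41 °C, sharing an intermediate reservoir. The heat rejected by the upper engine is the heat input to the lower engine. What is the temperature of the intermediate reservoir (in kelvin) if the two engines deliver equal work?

T_C = 41 °C → 41 + 273.15 = 314.15 K.
For reversible stages Q_m = Q_H·(T_m/T_H). Setting W₁ = Q_H(1 − T_m/T_H) equal to W₂ = Q_m(1 − T_C/T_m) = Q_H·(T_m − T_C)/T_H gives T_H − T_m = T_m − T_C, so T_m = (T_H + T_C)/2 = (608.00 + 314.15)/2 = 461.1 K.

T_m ≈ 461.1 K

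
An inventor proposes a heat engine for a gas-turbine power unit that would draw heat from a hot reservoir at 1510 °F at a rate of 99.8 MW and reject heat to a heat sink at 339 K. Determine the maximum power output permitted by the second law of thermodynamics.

T_H = 1510 °F → (1510 − 32) × 5/9 = 821.11 °C = 1094.26 K.
No engine can exceed the Carnot limit: η_max = 1 − T_C/T_H = 1 − 339.00/1094.26 = 0.6902.
W_max = η_max · Q_H = 0.6902 × 99.8 = 68.88 MW.

Ẇ_max ≈ 68.88 MW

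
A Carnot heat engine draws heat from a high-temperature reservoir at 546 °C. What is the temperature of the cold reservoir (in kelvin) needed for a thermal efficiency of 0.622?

T_H = 546 °C → 546 + 273.15 = 819.15 K.
From η = 1 − T_C/T_H, T_C = T_H·(1 − η) = 819.15 × (1 − 0.622) = 309.6 K.

T_C ≈ 309.6 K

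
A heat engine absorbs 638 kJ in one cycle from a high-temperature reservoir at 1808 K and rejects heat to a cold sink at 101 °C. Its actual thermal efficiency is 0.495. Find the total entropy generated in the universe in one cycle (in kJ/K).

ΔS_univ ≈ 0.508 kJ/K

T_C = 101 °C → 101 + 273.15 = 374.15 K.
W = η·Q_H = 0.495 × 638 = 315.8 kJ, so Q_C = Q_H − W = 322.2 kJ.
Entropy balance on the reservoirs: −Q_H/T_H = -0.3529 kJ/K, +Q_C/T_C = 0.8611 kJ/K.
ΔS_univ = −Q_H/T_H + Q_C/T_C = 0.508 kJ/K (> 0, since η = 0.495 < η_Carnot = 0.793).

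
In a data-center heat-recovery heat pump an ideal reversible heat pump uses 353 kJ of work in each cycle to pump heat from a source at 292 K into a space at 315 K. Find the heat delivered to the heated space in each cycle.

Q_H ≈ 4830 kJ

For a reversible heat pump, COP_HP = T_H/(T_H − T_C) = 315.00/23.00 = 13.6957.
Q_H = COP_HP · W = 13.6957 × 353 = 4830 kJ.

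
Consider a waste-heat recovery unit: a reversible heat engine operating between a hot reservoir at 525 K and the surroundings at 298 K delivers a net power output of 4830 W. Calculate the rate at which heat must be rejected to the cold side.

Q̇_C ≈ 6341 W

η_rev = 1 − T_C/T_H = 1 − 298.00/525.00 = 0.4324.
Since Q_C/Q_H = T_C/T_H and Q_H = W/η, Q_C = W·T_C/(T_H − T_C) = 4830 × 298.00/227.00 = 6341 W.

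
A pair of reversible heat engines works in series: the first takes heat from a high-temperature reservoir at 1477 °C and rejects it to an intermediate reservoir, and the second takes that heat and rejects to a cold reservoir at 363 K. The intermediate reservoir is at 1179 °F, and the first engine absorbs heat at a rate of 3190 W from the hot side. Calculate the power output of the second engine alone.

Ẇ₂ ≈ 998 W

T_H = 1477 °C → 1477 + 273.15 = 1750.15 K.
T_m = 1179 °F → (1179 − 32) × 5/9 = 637.22 °C = 910.37 K.
Heat entering the second stage: Q_m = Q_H·(T_m/T_H) = 3190 × 910.37/1750.15 = 1660 W.
Second-stage efficiency η₂ = 1 − T_C/T_m = 1 − 363.00/910.37 = 0.6013, so W₂ = η₂·Q_m = 998 W.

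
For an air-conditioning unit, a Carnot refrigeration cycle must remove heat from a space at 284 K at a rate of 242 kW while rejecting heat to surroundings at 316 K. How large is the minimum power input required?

Ẇ_in ≈ 27.3 kW

COP_R = T_C/(T_H − T_C) = 284.00/32.00 = 8.8750.
W = Q_C/COP_R = 242/8.8750 = 27.3 kW.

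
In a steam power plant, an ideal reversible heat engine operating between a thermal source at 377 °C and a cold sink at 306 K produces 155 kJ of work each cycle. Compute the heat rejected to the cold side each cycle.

Q_C ≈ 138 kJ

T_H = 377 °C → 377 + 273.15 = 650.15 K.
Carnot efficiency: η = 1 − T_C/T_H = 1 − 306.00/650.15 = 0.5293.
Since Q_C/Q_H = T_C/T_H and Q_H = W/η, Q_C = W·T_C/(T_H − T_C) = 155 × 306.00/344.15 = 138 kJ.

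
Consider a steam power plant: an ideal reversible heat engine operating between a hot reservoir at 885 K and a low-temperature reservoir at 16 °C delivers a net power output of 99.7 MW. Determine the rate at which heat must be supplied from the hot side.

T_C = 16 °C → 16 + 273.15 = 289.15 K.
For a reversible engine, η = 1 − T_C/T_H = 1 − 289.15/885.00 = 0.6733.
Q_H = W/η = 99.7/0.6733 = 148 MW.

Q̇_H ≈ 148 MW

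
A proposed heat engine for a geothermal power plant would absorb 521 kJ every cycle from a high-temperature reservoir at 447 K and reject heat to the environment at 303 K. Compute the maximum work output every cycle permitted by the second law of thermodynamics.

W_max ≈ 167.8 kJ

The upper bound on efficiency is η_max = 1 − T_C/T_H = 1 − 303.00/447.00 = 0.3221.
W_max = η_max · Q_H = 0.3221 × 521 = 167.8 kJ.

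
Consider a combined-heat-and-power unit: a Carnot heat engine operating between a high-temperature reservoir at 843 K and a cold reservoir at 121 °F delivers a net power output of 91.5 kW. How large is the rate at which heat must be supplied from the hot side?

T_C = 121 °F → (121 − 32) × 5/9 = 49.44 °C = 322.59 K.
Since the cycle is reversible, η = 1 − T_C/T_H = 1 − 322.59/843.00 = 0.6173.
Q_H = W/η = 91.5/0.6173 = 148 kW.

Q̇_H ≈ 148 kW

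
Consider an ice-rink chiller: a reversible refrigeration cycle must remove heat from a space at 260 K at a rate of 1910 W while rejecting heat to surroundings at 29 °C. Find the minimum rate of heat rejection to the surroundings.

Q̇_H ≈ 2220 W

T_H = 29 °C → 29 + 273.15 = 302.15 K.
For a reversible cycle Q_H/Q_C = T_H/T_C, so Q_H = Q_C·T_H/T_C = 1910 × 302.15/260.00 = 2220 W.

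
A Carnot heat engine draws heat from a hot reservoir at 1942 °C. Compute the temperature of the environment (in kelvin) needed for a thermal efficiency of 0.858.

T_C ≈ 315 K

T_H = 1942 °C → 1942 + 273.15 = 2215.15 K.
From η = 1 − T_C/T_H, T_C = T_H·(1 − η) = 2215.15 × (1 − 0.858) = 315 K.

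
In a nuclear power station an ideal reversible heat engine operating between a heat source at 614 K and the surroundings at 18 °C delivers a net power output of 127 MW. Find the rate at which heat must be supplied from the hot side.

T_C = 18 °C → 18 + 273.15 = 291.15 K.
Carnot efficiency: η = 1 − T_C/T_H = 1 − 291.15/614.00 = 0.5258.
Q_H = W/η = 127/0.5258 = 242 MW.

Q̇_H ≈ 242 MW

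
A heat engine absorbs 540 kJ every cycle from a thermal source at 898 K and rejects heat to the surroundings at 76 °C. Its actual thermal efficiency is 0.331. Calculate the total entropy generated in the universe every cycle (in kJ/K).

ΔS_univ ≈ 0.433 kJ/K

T_C = 76 °C → 76 + 273.15 = 349.15 K.
W = η·Q_H = 0.331 × 540 = 178.7 kJ, so Q_C = Q_H − W = 361.3 kJ.
Reservoir entropy changes: ΔS_H = −Q_H/T_H = −540/898.00 = -0.6013 kJ/K and ΔS_C = +Q_C/T_C = 361.3/349.15 = 1.035 kJ/K.
ΔS_univ = −Q_H/T_H + Q_C/T_C = 0.433 kJ/K (> 0, since η = 0.331 < η_Carnot = 0.611).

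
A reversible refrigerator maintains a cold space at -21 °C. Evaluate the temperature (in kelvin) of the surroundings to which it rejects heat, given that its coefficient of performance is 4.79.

T_H ≈ 305 K

T_C = -21 °C → -21 + 273.15 = 252.15 K.
COP_R = T_C/(T_H − T_C) ⇒ T_H = T_C·(1 + 1/COP_R) = 252.15 × (1 + 1/4.79) = 305 K.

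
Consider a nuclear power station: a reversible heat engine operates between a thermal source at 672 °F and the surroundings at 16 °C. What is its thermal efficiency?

T_H = 672 °F → (672 − 32) × 5/9 = 355.56 °C = 628.71 K.
T_C = 16 °C → 16 + 273.15 = 289.15 K.
Carnot efficiency: η = 1 − T_C/T_H = 1 − 289.15/628.71 = 0.5401.

η ≈ 0.5401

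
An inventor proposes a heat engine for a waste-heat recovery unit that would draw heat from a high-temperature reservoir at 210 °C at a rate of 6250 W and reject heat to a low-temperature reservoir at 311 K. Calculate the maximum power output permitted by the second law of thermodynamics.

Ẇ_max ≈ 2230 W

T_H = 210 °C → 210 + 273.15 = 483.15 K.
No engine can exceed the Carnot limit: η_max = 1 − T_C/T_H = 1 − 311.00/483.15 = 0.3563.
W_max = η_max · Q_H = 0.3563 × 6250 = 2230 W.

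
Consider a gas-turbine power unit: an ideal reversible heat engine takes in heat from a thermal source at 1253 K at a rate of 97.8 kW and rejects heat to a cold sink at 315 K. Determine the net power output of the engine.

Since the cycle is reversible, η = 1 − T_C/T_H = 1 − 315.00/1253.00 = 0.7486.
W = η·Q_H = 0.7486 × 97.8 = 73.2 kW.

Ẇ ≈ 73.2 kW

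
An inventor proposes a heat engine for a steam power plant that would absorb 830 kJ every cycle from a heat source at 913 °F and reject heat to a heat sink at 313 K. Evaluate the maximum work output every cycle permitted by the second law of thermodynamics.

W_max ≈ 489 kJ

T_H = 913 °F → (913 − 32) × 5/9 = 489.44 °C = 762.59 K.
The upper bound on efficiency is η_max = 1 − T_C/T_H = 1 − 313.00/762.59 = 0.5896.
W_max = η_max · Q_H = 0.5896 × 830 = 489 kJ.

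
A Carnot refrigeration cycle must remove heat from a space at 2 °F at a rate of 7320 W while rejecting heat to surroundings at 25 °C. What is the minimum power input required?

Ẇ_in ≈ 1189 W

T_H = 25 °C → 25 + 273.15 = 298.15 K.
T_C = 2 °F → (2 − 32) × 5/9 = -16.67 °C = 256.48 K.
The reversible coefficient of performance is COP_R = T_C/(T_H − T_C) = 256.48/41.67 = 6.1556.
W = Q_C/COP_R = 7320/6.1556 = 1189 W.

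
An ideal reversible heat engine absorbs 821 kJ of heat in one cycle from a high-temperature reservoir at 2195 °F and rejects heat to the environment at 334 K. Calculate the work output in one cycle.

W ≈ 635.1 kJ

T_H = 2195 °F → (2195 − 32) × 5/9 = 1201.67 °C = 1474.82 K.
The Carnot efficiency is η = 1 − T_C/T_H = 1 − 334.00/1474.82 = 0.7735.
W = η·Q_H = 0.7735 × 821 = 635.1 kJ.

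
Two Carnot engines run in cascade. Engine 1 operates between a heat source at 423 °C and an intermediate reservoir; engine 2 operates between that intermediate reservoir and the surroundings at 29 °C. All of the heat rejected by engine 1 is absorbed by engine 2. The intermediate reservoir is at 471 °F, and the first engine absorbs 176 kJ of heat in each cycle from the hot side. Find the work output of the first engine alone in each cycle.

T_H = 423 °C → 423 + 273.15 = 696.15 K.
T_C = 29 °C → 29 + 273.15 = 302.15 K.
T_m = 471 °F → (471 − 32) × 5/9 = 243.89 °C = 517.04 K.
First-stage efficiency η₁ = 1 − T_m/T_H = 1 − 517.04/696.15 = 0.2573.
W₁ = η₁·Q_H = 0.2573 × 176 = 45.3 kJ.

W₁ ≈ 45.3 kJ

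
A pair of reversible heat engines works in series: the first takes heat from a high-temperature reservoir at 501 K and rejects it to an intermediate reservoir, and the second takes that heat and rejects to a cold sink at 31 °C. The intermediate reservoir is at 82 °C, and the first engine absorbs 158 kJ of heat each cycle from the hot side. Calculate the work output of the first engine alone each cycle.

T_C = 31 °C → 31 + 273.15 = 304.15 K.
T_m = 82 °C → 82 + 273.15 = 355.15 K.
First-stage efficiency η₁ = 1 − T_m/T_H = 1 − 355.15/501.00 = 0.2911.
W₁ = η₁·Q_H = 0.2911 × 158 = 46.0 kJ.

W₁ ≈ 46.0 kJ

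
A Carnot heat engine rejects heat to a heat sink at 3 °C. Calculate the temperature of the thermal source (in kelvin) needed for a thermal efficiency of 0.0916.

T_H ≈ 304.0 K

T_C = 3 °C → 3 + 273.15 = 276.15 K.
From η = 1 − T_C/T_H, solving for T_H gives T_H = T_C/(1 − η) = 276.15/(1 − 0.0916) = 304.0 K.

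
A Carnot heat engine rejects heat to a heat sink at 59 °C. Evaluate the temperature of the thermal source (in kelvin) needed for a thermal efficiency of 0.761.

T_C = 59 °C → 59 + 273.15 = 332.15 K.
From η = 1 − T_C/T_H, solving for T_H gives T_H = T_C/(1 − η) = 332.15/(1 − 0.761) = 1390 K.

T_H ≈ 1390 K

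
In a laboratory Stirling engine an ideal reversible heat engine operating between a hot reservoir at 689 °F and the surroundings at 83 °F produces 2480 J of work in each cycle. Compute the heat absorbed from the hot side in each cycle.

Q_H ≈ 4700 J

T_H = 689 °F → (689 − 32) × 5/9 = 365.00 °C = 638.15 K.
T_C = 83 °F → (83 − 32) × 5/9 = 28.33 °C = 301.48 K.
η_rev = 1 − T_C/T_H = 1 − 301.48/638.15 = 0.5276.
Q_H = W/η = 2480/0.5276 = 4700 J.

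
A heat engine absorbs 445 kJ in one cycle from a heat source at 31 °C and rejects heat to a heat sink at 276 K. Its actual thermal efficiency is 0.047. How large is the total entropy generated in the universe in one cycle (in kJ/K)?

T_H = 31 °C → 31 + 273.15 = 304.15 K.
W = η·Q_H = 0.047 × 445 = 20.91 kJ, so Q_C = Q_H − W = 424.1 kJ.
The hot reservoir loses entropy Q_H/T_H = 445/304.15 = 1.463 kJ/K; the cold reservoir gains Q_C/T_C = 424.1/276.00 = 1.537 kJ/K.
ΔS_univ = −Q_H/T_H + Q_C/T_C = 0.0734 kJ/K (> 0, since η = 0.047 < η_Carnot = 0.093).

ΔS_univ ≈ 0.0734 kJ/K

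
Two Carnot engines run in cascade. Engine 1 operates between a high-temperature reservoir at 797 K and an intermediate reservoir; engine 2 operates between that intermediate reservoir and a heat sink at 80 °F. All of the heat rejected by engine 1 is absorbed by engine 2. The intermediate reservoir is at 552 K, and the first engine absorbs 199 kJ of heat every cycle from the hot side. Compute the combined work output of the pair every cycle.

W_total ≈ 124 kJ

T_C = 80 °F → (80 − 32) × 5/9 = 26.67 °C = 299.82 K.
Two reversible stages in series are equivalent to a single Carnot engine between T_H and T_C, so η_total = 1 − T_C/T_H = 1 − 299.82/797.00 = 0.6238.
W_total = η_total · Q_H = 0.6238 × 199 = 124 kJ.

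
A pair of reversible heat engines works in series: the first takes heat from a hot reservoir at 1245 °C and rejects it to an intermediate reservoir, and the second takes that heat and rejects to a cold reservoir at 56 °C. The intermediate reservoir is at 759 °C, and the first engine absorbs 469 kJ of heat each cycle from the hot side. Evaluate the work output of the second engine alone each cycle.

W₂ ≈ 217 kJ

T_H = 1245 °C → 1245 + 273.15 = 1518.15 K.
T_C = 56 °C → 56 + 273.15 = 329.15 K.
T_m = 759 °C → 759 + 273.15 = 1032.15 K.
Heat entering the second stage: Q_m = Q_H·(T_m/T_H) = 469 × 1032.15/1518.15 = 319 kJ.
Second-stage efficiency η₂ = 1 − T_C/T_m = 1 − 329.15/1032.15 = 0.6811, so W₂ = η₂·Q_m = 217 kJ.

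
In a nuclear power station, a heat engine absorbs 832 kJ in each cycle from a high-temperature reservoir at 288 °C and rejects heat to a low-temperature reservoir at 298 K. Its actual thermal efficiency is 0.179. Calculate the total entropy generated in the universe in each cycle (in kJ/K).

T_H = 288 °C → 288 + 273.15 = 561.15 K.
W = η·Q_H = 0.179 × 832 = 148.9 kJ, so Q_C = Q_H − W = 683.1 kJ.
Reservoir entropy changes: ΔS_H = −Q_H/T_H = −832/561.15 = -1.483 kJ/K and ΔS_C = +Q_C/T_C = 683.1/298.00 = 2.292 kJ/K.
ΔS_univ = −Q_H/T_H + Q_C/T_C = 0.810 kJ/K (> 0, since η = 0.179 < η_Carnot = 0.469).

ΔS_univ ≈ 0.810 kJ/K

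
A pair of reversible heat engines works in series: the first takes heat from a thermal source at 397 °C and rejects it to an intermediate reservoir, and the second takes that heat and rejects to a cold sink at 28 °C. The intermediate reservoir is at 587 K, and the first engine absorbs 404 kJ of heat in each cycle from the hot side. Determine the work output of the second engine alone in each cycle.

W₂ ≈ 172.3 kJ

T_H = 397 °C → 397 + 273.15 = 670.15 K.
T_C = 28 °C → 28 + 273.15 = 301.15 K.
Heat entering the second stage: Q_m = Q_H·(T_m/T_H) = 404 × 587.00/670.15 = 353.9 kJ.
Second-stage efficiency η₂ = 1 − T_C/T_m = 1 − 301.15/587.00 = 0.4870, so W₂ = η₂·Q_m = 172.3 kJ.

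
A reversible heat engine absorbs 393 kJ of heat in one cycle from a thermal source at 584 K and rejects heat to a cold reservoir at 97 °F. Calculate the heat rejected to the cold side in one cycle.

Q_C ≈ 208.1 kJ

T_C = 97 °F → (97 − 32) × 5/9 = 36.11 °C = 309.26 K.
For a reversible engine, η = 1 − T_C/T_H = 1 − 309.26/584.00 = 0.4704.
For a reversible cycle Q_C/Q_H = T_C/T_H, so Q_C = 393 × 309.26/584.00 = 208.1 kJ.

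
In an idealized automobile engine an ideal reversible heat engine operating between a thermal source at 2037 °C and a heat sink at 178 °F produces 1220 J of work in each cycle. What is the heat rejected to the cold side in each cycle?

Q_C ≈ 221 J

T_H = 2037 °C → 2037 + 273.15 = 2310.15 K.
T_C = 178 °F → (178 − 32) × 5/9 = 81.11 °C = 354.26 K.
η_rev = 1 − T_C/T_H = 1 − 354.26/2310.15 = 0.8467.
Since Q_C/Q_H = T_C/T_H and Q_H = W/η, Q_C = W·T_C/(T_H − T_C) = 1220 × 354.26/1955.89 = 221 J.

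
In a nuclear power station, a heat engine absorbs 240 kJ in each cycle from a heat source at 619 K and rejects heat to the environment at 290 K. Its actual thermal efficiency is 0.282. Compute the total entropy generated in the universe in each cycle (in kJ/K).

ΔS_univ ≈ 0.206 kJ/K

W = η·Q_H = 0.282 × 240 = 67.68 kJ, so Q_C = Q_H − W = 172.3 kJ.
The hot reservoir loses entropy Q_H/T_H = 240/619.00 = 0.3877 kJ/K; the cold reservoir gains Q_C/T_C = 172.3/290.00 = 0.5942 kJ/K.
ΔS_univ = −Q_H/T_H + Q_C/T_C = 0.206 kJ/K (> 0, since η = 0.282 < η_Carnot = 0.532).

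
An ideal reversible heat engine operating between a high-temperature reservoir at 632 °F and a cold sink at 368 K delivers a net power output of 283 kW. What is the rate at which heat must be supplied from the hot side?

Q̇_H ≈ 719.7 kW

T_H = 632 °F → (632 − 32) × 5/9 = 333.33 °C = 606.48 K.
The Carnot efficiency is η = 1 − T_C/T_H = 1 − 368.00/606.48 = 0.3932.
Q_H = W/η = 283/0.3932 = 719.7 kW.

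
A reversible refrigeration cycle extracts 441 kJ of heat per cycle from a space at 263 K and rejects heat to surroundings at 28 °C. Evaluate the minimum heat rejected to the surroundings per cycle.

Q_H ≈ 505 kJ

T_H = 28 °C → 28 + 273.15 = 301.15 K.
For a reversible cycle Q_H/Q_C = T_H/T_C, so Q_H = Q_C·T_H/T_C = 441 × 301.15/263.00 = 505 kJ.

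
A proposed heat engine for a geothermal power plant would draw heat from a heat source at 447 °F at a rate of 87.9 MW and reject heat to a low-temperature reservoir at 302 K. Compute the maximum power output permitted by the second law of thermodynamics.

Ẇ_max ≈ 35.2 MW

T_H = 447 °F → (447 − 32) × 5/9 = 230.56 °C = 503.71 K.
By the Carnot theorem, η_max = 1 − T_C/T_H = 1 − 302.00/503.71 = 0.4004.
W_max = η_max · Q_H = 0.4004 × 87.9 = 35.2 MW.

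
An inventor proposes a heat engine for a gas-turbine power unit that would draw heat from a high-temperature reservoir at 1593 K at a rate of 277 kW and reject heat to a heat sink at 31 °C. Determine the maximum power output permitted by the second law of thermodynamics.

T_C = 31 °C → 31 + 273.15 = 304.15 K.
The second-law ceiling is the Carnot efficiency, η_max = 1 − T_C/T_H = 1 − 304.15/1593.00 = 0.8091.
W_max = η_max · Q_H = 0.8091 × 277 = 224 kW.

Ẇ_max ≈ 224 kW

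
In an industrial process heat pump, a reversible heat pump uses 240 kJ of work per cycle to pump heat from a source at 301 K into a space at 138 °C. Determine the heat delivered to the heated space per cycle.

T_H = 138 °C → 138 + 273.15 = 411.15 K.
COP_HP = T_H/(T_H − T_C) = 411.15/110.15 = 3.7326.
Q_H = COP_HP · W = 3.7326 × 240 = 896 kJ.

Q_H ≈ 896 kJ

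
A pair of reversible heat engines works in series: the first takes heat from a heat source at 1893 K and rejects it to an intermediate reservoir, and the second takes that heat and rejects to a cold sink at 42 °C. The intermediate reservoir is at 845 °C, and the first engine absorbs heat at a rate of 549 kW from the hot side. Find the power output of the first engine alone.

T_C = 42 °C → 42 + 273.15 = 315.15 K.
T_m = 845 °C → 845 + 273.15 = 1118.15 K.
First-stage efficiency η₁ = 1 − T_m/T_H = 1 − 1118.15/1893.00 = 0.4093.
W₁ = η₁·Q_H = 0.4093 × 549 = 225 kW.

Ẇ₁ ≈ 225 kW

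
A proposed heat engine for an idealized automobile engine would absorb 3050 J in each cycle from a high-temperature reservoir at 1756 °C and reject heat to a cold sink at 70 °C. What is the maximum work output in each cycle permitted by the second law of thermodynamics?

T_H = 1756 °C → 1756 + 273.15 = 2029.15 K.
T_C = 70 °C → 70 + 273.15 = 343.15 K.
The upper bound on efficiency is η_max = 1 − T_C/T_H = 1 − 343.15/2029.15 = 0.8309.
W_max = η_max · Q_H = 0.8309 × 3050 = 2534 J.

W_max ≈ 2534 J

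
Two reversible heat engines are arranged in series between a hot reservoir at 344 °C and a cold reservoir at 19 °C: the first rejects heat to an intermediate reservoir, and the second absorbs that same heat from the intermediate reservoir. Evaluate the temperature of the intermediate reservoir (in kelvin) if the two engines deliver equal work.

T_H = 344 °C → 344 + 273.15 = 617.15 K.
T_C = 19 °C → 19 + 273.15 = 292.15 K.
For reversible stages Q_m = Q_H·(T_m/T_H). Setting W₁ = Q_H(1 − T_m/T_H) equal to W₂ = Q_m(1 − T_C/T_m) = Q_H·(T_m − T_C)/T_H gives T_H − T_m = T_m − T_C, so T_m = (T_H + T_C)/2 = (617.15 + 292.15)/2 = 454.6 K.

T_m ≈ 454.6 K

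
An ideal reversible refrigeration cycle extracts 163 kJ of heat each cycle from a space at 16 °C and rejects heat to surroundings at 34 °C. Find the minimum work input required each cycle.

T_H = 34 °C → 34 + 273.15 = 307.15 K.
T_C = 16 °C → 16 + 273.15 = 289.15 K.
For a reversible refrigerator, COP_R = T_C/(T_H − T_C) = 289.15/18.00 = 16.0639.
W = Q_C/COP_R = 163/16.0639 = 10.1 kJ.

W_in ≈ 10.1 kJ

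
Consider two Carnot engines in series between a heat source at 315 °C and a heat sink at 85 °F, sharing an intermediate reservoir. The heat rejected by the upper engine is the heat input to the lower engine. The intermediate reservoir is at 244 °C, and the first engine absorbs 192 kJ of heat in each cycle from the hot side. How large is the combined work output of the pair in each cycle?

W_total ≈ 93.22 kJ

T_H = 315 °C → 315 + 273.15 = 588.15 K.
T_C = 85 °F → (85 − 32) × 5/9 = 29.44 °C = 302.59 K.
Two reversible stages in series are equivalent to a single Carnot engine between T_H and T_C, so η_total = 1 − T_C/T_H = 1 − 302.59/588.15 = 0.4855.
W_total = η_total · Q_H = 0.4855 × 192 = 93.22 kJ.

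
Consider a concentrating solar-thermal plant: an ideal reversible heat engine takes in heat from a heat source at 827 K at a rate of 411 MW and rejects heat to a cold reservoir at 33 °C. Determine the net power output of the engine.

T_C = 33 °C → 33 + 273.15 = 306.15 K.
Since the cycle is reversible, η = 1 − T_C/T_H = 1 − 306.15/827.00 = 0.6298.
W = η·Q_H = 0.6298 × 411 = 259 MW.

Ẇ ≈ 259 MW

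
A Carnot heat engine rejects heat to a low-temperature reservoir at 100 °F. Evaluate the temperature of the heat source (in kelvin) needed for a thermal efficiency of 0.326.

T_C = 100 °F → (100 − 32) × 5/9 = 37.78 °C = 310.93 K.
From η = 1 − T_C/T_H, solving for T_H gives T_H = T_C/(1 − η) = 310.93/(1 − 0.326) = 461.3 K.

T_H ≈ 461.3 K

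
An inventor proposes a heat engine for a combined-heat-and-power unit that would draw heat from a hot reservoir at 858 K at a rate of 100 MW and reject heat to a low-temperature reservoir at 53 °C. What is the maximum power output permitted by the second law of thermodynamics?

T_C = 53 °C → 53 + 273.15 = 326.15 K.
No engine can exceed the Carnot limit: η_max = 1 − T_C/T_H = 1 − 326.15/858.00 = 0.6199.
W_max = η_max · Q_H = 0.6199 × 100 = 62.0 MW.

Ẇ_max ≈ 62.0 MW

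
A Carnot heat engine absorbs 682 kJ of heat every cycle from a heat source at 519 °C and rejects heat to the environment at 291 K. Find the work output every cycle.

W ≈ 431.5 kJ

T_H = 519 °C → 519 + 273.15 = 792.15 K.
Carnot efficiency: η = 1 − T_C/T_H = 1 − 291.00/792.15 = 0.6326.
W = η·Q_H = 0.6326 × 682 = 431.5 kJ.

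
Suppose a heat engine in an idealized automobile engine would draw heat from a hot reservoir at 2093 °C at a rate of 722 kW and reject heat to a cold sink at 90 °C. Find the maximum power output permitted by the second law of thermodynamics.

T_H = 2093 °C → 2093 + 273.15 = 2366.15 K.
T_C = 90 °C → 90 + 273.15 = 363.15 K.
The second-law ceiling is the Carnot efficiency, η_max = 1 − T_C/T_H = 1 − 363.15/2366.15 = 0.8465.
W_max = η_max · Q_H = 0.8465 × 722 = 611.2 kW.

Ẇ_max ≈ 611.2 kW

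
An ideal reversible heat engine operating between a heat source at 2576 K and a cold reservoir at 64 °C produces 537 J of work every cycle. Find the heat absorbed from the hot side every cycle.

T_C = 64 °C → 64 + 273.15 = 337.15 K.
Carnot efficiency: η = 1 − T_C/T_H = 1 − 337.15/2576.00 = 0.8691.
Q_H = W/η = 537/0.8691 = 618 J.

Q_H ≈ 618 J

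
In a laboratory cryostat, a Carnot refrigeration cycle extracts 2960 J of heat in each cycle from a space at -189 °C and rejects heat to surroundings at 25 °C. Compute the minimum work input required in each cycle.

T_H = 25 °C → 25 + 273.15 = 298.15 K.
T_C = -189 °C → -189 + 273.15 = 84.15 K.
For a reversible refrigerator, COP_R = T_C/(T_H − T_C) = 84.15/214.00 = 0.3932.
W = Q_C/COP_R = 2960/0.3932 = 7528 J.

W_in ≈ 7528 J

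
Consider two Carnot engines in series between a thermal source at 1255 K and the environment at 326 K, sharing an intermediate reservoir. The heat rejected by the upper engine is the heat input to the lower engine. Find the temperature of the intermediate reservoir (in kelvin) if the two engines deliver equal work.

For reversible stages Q_m = Q_H·(T_m/T_H). Setting W₁ = Q_H(1 − T_m/T_H) equal to W₂ = Q_m(1 − T_C/T_m) = Q_H·(T_m − T_C)/T_H gives T_H − T_m = T_m − T_C, so T_m = (T_H + T_C)/2 = (1255.00 + 326.00)/2 = 790 K.

T_m ≈ 790 K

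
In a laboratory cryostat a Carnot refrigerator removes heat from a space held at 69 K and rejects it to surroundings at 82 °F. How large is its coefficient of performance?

T_H = 82 °F → (82 − 32) × 5/9 = 27.78 °C = 300.93 K.
For a reversible refrigerator, COP_R = T_C/(T_H − T_C) = 69.00/(300.93 − 69.00) = 0.298.

COP_R ≈ 0.298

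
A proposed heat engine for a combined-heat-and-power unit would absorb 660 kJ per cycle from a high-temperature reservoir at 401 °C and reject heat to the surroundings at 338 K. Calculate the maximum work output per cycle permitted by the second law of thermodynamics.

W_max ≈ 329 kJ

T_H = 401 °C → 401 + 273.15 = 674.15 K.
The second-law ceiling is the Carnot efficiency, η_max = 1 − T_C/T_H = 1 − 338.00/674.15 = 0.4986.
W_max = η_max · Q_H = 0.4986 × 660 = 329 kJ.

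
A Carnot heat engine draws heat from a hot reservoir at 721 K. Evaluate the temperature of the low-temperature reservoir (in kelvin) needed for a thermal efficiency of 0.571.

From η = 1 − T_C/T_H, T_C = T_H·(1 − η) = 721.00 × (1 − 0.571) = 309 K.

T_C ≈ 309 K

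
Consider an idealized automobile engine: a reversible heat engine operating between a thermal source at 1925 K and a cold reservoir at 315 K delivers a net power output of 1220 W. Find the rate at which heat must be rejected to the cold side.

Q̇_C ≈ 239 W

For a reversible engine, η = 1 − T_C/T_H = 1 − 315.00/1925.00 = 0.8364.
Since Q_C/Q_H = T_C/T_H and Q_H = W/η, Q_C = W·T_C/(T_H − T_C) = 1220 × 315.00/1610.00 = 239 W.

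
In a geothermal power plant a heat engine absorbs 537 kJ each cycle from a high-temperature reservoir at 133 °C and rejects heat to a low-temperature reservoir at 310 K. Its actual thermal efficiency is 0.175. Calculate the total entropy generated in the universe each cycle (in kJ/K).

ΔS_univ ≈ 0.107 kJ/K

T_H = 133 °C → 133 + 273.15 = 406.15 K.
W = η·Q_H = 0.175 × 537 = 93.97 kJ, so Q_C = Q_H − W = 443.0 kJ.
Entropy balance on the reservoirs: −Q_H/T_H = -1.322 kJ/K, +Q_C/T_C = 1.429 kJ/K.
ΔS_univ = −Q_H/T_H + Q_C/T_C = 0.107 kJ/K (> 0, since η = 0.175 < η_Carnot = 0.237).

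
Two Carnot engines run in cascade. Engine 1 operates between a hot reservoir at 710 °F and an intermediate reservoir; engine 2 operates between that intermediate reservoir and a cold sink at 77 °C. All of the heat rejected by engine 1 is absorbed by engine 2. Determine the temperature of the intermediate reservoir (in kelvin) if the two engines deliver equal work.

T_m ≈ 500 K

T_H = 710 °F → (710 − 32) × 5/9 = 376.67 °C = 649.82 K.
T_C = 77 °C → 77 + 273.15 = 350.15 K.
For reversible stages Q_m = Q_H·(T_m/T_H). Setting W₁ = Q_H(1 − T_m/T_H) equal to W₂ = Q_m(1 − T_C/T_m) = Q_H·(T_m − T_C)/T_H gives T_H − T_m = T_m − T_C, so T_m = (T_H + T_C)/2 = (649.82 + 350.15)/2 = 500 K.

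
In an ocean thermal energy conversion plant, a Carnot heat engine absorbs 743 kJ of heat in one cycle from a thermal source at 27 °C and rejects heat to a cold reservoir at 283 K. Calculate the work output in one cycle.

T_H = 27 °C → 27 + 273.15 = 300.15 K.
Carnot efficiency: η = 1 − T_C/T_H = 1 − 283.00/300.15 = 0.0571.
W = η·Q_H = 0.0571 × 743 = 42.5 kJ.

W ≈ 42.5 kJ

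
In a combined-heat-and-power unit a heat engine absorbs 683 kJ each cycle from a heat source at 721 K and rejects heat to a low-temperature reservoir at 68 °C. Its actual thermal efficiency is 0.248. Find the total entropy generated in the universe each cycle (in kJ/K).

T_C = 68 °C → 68 + 273.15 = 341.15 K.
W = η·Q_H = 0.248 × 683 = 169.4 kJ, so Q_C = Q_H − W = 513.6 kJ.
The hot reservoir loses entropy Q_H/T_H = 683/721.00 = 0.9473 kJ/K; the cold reservoir gains Q_C/T_C = 513.6/341.15 = 1.506 kJ/K.
ΔS_univ = −Q_H/T_H + Q_C/T_C = 0.558 kJ/K (> 0, since η = 0.248 < η_Carnot = 0.527).

ΔS_univ ≈ 0.558 kJ/K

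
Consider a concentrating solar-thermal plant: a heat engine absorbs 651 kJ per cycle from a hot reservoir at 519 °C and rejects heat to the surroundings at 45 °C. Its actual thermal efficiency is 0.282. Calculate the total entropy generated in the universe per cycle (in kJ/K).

ΔS_univ ≈ 0.647 kJ/K

T_H = 519 °C → 519 + 273.15 = 792.15 K.
T_C = 45 °C → 45 + 273.15 = 318.15 K.
W = η·Q_H = 0.282 × 651 = 183.6 kJ, so Q_C = Q_H − W = 467.4 kJ.
Reservoir entropy changes: ΔS_H = −Q_H/T_H = −651/792.15 = -0.8218 kJ/K and ΔS_C = +Q_C/T_C = 467.4/318.15 = 1.469 kJ/K.
ΔS_univ = −Q_H/T_H + Q_C/T_C = 0.647 kJ/K (> 0, since η = 0.282 < η_Carnot = 0.598).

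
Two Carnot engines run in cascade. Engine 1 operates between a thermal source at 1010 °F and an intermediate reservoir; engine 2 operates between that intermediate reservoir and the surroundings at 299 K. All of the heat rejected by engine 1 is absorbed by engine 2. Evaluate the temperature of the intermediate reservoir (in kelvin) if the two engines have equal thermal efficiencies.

T_H = 1010 °F → (1010 − 32) × 5/9 = 543.33 °C = 816.48 K.
Equal efficiencies require 1 − T_m/T_H = 1 − T_C/T_m, i.e. T_m/T_H = T_C/T_m, so T_m = √(T_H·T_C) = √(816.48 × 299.00) = 494.1 K.

T_m ≈ 494.1 K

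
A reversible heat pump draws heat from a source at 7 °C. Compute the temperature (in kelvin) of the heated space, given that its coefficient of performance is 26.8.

T_H ≈ 291.0 K

T_C = 7 °C → 7 + 273.15 = 280.15 K.
COP_HP = T_H/(T_H − T_C) ⇒ T_H = T_C·COP_HP/(COP_HP − 1) = 280.15 × 26.8/(26.8 − 1) = 291.0 K.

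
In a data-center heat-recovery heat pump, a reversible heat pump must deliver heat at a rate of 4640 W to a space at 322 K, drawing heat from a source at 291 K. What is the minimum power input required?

The Carnot heat-pump COP is COP_HP = T_H/(T_H − T_C) = 322.00/31.00 = 10.3871.
W = Q_H/COP_HP = 4640/10.3871 = 447 W.

Ẇ_in ≈ 447 W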